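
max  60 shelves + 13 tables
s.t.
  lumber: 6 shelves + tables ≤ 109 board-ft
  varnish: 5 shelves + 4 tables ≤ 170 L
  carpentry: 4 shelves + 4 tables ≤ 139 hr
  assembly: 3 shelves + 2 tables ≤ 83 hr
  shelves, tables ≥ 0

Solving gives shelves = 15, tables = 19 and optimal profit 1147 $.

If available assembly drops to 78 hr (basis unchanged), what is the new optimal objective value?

At the optimum: lumber uses 109 of 109 (binding); varnish uses 151 of 170 (slack = 19); carpentry uses 136 of 139 (slack = 3); assembly uses 83 of 83 (binding).
By complementary slackness, y = 0 for the non-binding constraints.
The binding rows give the dual system: 6·y_lumber + 3·y_assembly = 60 and 1·y_lumber + 2·y_assembly = 13.
→ y_lumber = 9 and y_assembly = 2.
Δz = y_assembly·Δb = 2 × (-5) = -10, so new z* = 1147 − 10 = 1137.

1137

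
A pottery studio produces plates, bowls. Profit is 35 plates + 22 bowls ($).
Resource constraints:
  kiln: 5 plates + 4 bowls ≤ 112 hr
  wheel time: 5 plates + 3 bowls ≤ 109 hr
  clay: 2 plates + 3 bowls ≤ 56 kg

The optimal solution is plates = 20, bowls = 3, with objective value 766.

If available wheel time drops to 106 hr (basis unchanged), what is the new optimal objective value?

Check each constraint at x*: kiln 112/112 (tight); wheel time 109/109 (tight); clay 49/56 (slack 7).
Slack constraints have shadow price 0 (complementary slackness).
Dual feasibility on the basic columns requires 5·y_kiln + 5·y_wheel time = 35, 4·y_kiln + 3·y_wheel time = 22.
→ y_kiln = 1 and y_wheel time = 6.
Δz = y_wheel time·Δb = 6 × (-3) = -18, so new z* = 766 − 18 = 748.

748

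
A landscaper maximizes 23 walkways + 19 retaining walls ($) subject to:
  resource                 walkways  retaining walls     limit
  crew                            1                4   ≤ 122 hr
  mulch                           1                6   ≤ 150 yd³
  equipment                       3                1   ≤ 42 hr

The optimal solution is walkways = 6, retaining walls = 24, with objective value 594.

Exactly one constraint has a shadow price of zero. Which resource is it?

crew

crew: 102/122 (slack 20)
mulch: 150/150 (binding)
equipment: 42/42 (binding)
By complementary slackness, a constraint with positive slack has shadow price 0 → crew.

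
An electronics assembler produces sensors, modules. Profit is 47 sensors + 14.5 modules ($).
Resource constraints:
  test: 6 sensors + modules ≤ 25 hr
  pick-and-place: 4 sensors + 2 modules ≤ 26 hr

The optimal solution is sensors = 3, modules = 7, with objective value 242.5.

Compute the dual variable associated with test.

At the optimum: test uses 25 of 25 (binding); pick-and-place uses 26 of 26 (binding).
From A_Bᵀ y = c: 6·y_test + 4·y_pick-and-place = 47; 1·y_test + 2·y_pick-and-place = 14.5.
Solving: y_test = 4.5, y_pick-and-place = 5.
Shadow price of test = 4.5.

4.5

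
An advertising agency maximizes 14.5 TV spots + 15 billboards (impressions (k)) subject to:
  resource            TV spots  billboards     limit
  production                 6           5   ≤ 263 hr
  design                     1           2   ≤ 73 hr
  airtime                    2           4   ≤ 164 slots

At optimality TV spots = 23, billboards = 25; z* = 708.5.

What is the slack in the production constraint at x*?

0

production used = 6·23 + 5·25 = 263; slack = 263 − 263 = 0.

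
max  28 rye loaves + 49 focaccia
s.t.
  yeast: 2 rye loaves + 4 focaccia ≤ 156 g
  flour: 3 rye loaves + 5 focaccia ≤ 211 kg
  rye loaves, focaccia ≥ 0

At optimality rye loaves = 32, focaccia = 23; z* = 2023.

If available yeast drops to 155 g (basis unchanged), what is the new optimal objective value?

Check each constraint at x*: yeast 156/156 (tight); flour 211/211 (tight).
Dual feasibility on the basic columns requires 2·y_yeast + 3·y_flour = 28, 4·y_yeast + 5·y_flour = 49.
→ y_yeast = 3.5 and y_flour = 7.
Δz = y_yeast·Δb = 3.5 × (-1) = -3.5, so new z* = 2023 − 3.5 = 2019.5.

2019.5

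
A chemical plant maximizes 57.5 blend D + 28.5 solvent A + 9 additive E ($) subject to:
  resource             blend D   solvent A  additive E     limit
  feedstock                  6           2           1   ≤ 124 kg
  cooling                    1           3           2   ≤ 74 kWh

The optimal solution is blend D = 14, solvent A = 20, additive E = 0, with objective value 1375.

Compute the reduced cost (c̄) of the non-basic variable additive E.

-7

Check each constraint at x*: feedstock 124/124 (tight); cooling 74/74 (tight).
The binding rows give the dual system: 6·y_feedstock + 1·y_cooling = 57.5 and 2·y_feedstock + 3·y_cooling = 28.5.
→ y_feedstock = 9 and y_cooling = 3.5.
Reduced cost of additive E: c₃ − yᵀa₃ = 9 − (9·1 + 3.5·2) = 9 − 16 = -7.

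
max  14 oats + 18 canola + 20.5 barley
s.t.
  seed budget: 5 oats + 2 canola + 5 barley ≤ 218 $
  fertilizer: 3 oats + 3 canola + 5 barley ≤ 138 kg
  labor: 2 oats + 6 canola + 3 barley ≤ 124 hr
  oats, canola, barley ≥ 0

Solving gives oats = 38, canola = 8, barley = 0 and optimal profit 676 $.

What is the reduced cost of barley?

-2.5

At the optimum: seed budget uses 206 of 218 (slack = 12); fertilizer uses 138 of 138 (binding); labor uses 124 of 124 (binding).
Since seed budget is not tight, its dual is 0.
The binding rows give the dual system: 3·y_fertilizer + 2·y_labor = 14 and 3·y_fertilizer + 6·y_labor = 18.
→ y_fertilizer = 4 and y_labor = 1.
Reduced cost of barley: c₃ − yᵀa₃ = 20.5 − (4·5 + 1·3) = 20.5 − 23 = -2.5.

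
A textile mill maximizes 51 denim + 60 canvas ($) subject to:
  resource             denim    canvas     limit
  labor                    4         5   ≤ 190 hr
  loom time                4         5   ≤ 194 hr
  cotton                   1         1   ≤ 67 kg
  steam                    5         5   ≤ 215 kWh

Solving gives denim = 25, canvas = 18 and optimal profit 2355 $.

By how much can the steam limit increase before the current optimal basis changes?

Binding constraints: labor, steam. The basis is B = [[4,5],[5,5]] with det -5.
Per unit increase in steam, x* moves by d = (1, -0.8).
The basis stays optimal until canvas reaches 0; allowable increase = 22.5 kWh.

22.5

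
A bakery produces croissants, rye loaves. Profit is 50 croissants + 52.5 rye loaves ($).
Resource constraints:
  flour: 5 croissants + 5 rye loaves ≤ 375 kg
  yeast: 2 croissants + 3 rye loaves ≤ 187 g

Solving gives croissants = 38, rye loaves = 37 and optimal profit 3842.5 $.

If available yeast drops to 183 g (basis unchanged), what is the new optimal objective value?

Both flour and yeast are binding at x*.
From A_Bᵀ y = c: 5·y_flour + 2·y_yeast = 50; 5·y_flour + 3·y_yeast = 52.5.
This yields shadow prices y_flour = 9, y_yeast = 2.5.
Δz = y_yeast·Δb = 2.5 × (-4) = -10, so new z* = 3842.5 − 10 = 3832.5.

3832.5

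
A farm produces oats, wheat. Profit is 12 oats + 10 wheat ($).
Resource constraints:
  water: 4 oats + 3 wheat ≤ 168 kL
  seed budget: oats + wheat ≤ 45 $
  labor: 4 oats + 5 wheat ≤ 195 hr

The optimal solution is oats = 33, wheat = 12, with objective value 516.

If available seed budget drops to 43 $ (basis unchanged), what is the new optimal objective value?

Binding: water and seed budget. Non-binding: labor (3 unused).
By complementary slackness, y = 0 for the non-binding constraint.
Dual feasibility on the basic columns requires 4·y_water + 1·y_seed budget = 12, 3·y_water + 1·y_seed budget = 10.
This yields shadow prices y_water = 2, y_seed budget = 4.
Δz = y_seed budget·Δb = 4 × (-2) = -8, so new z* = 516 − 8 = 508.

508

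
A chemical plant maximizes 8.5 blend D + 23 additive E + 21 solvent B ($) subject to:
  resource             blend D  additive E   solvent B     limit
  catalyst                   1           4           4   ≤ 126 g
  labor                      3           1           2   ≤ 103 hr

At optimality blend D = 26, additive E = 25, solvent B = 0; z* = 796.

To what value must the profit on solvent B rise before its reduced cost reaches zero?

24

Both catalyst and labor are binding at x*.
The binding rows give the dual system: 1·y_catalyst + 3·y_labor = 8.5 and 4·y_catalyst + 1·y_labor = 23.
Solving: y_catalyst = 5.5, y_labor = 1.
solvent B enters the basis when its profit ≥ yᵀa₃ = 5.5·4 + 1·2 = 24.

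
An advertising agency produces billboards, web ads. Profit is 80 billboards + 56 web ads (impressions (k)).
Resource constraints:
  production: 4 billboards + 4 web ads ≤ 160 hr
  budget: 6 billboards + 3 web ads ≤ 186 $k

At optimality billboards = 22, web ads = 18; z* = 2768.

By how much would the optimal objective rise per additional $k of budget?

Check each constraint at x*: production 160/160 (tight); budget 186/186 (tight).
Dual feasibility on the basic columns requires 4·y_production + 6·y_budget = 80, 4·y_production + 3·y_budget = 56.
→ y_production = 8 and y_budget = 8.
Shadow price of budget = 8.

8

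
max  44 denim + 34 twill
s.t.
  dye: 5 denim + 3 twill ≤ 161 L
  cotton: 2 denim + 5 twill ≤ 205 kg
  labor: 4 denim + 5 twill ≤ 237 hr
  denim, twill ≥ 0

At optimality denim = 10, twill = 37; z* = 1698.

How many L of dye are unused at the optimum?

0

dye used = 5·10 + 3·37 = 161; slack = 161 − 161 = 0.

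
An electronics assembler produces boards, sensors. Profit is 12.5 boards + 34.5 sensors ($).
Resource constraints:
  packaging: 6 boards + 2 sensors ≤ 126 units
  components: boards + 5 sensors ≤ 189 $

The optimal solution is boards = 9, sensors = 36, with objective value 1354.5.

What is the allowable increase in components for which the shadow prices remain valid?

Binding constraints: packaging, components. The basis is B = [[6,2],[1,5]] with det 28.
Per unit increase in components, x* moves by d = (-0.0714, 0.2143).
The basis stays optimal until boards reaches 0; allowable increase = 126 $.

126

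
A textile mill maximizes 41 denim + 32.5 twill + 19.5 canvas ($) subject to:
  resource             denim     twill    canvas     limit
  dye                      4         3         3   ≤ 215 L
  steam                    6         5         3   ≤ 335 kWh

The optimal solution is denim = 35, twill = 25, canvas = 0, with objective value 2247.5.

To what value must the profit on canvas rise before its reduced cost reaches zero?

Check each constraint at x*: dye 215/215 (tight); steam 335/335 (tight).
Dual feasibility on the basic columns requires 4·y_dye + 6·y_steam = 41, 3·y_dye + 5·y_steam = 32.5.
Solving: y_dye = 5, y_steam = 3.5.
canvas enters the basis when its profit ≥ yᵀa₃ = 5·3 + 3.5·3 = 25.5.

25.5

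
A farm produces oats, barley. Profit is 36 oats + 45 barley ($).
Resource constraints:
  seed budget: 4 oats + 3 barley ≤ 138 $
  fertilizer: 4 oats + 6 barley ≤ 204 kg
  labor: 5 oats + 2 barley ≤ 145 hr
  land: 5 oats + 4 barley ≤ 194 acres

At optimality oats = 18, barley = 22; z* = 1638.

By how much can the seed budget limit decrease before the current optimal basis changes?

36

Binding constraints: seed budget, fertilizer. The basis is B = [[4,3],[4,6]] with det 12.
Per unit decrease in seed budget, x* moves by d = (-0.5, 0.3333).
The basis stays optimal until oats reaches 0; allowable decrease = 36 $.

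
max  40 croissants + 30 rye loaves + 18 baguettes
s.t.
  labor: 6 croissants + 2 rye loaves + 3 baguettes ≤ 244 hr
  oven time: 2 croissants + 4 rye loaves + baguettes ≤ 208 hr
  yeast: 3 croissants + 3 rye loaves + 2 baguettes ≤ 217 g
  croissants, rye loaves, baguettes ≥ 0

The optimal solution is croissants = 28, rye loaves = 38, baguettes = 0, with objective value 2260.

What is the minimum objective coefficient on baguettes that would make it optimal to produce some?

Binding: labor and oven time. Non-binding: yeast (19 unused).
Since yeast is not tight, its dual is 0.
The binding rows give the dual system: 6·y_labor + 2·y_oven time = 40 and 2·y_labor + 4·y_oven time = 30.
Solving: y_labor = 5, y_oven time = 5.
baguettes enters the basis when its profit ≥ yᵀa₃ = 5·3 + 5·1 = 20.

20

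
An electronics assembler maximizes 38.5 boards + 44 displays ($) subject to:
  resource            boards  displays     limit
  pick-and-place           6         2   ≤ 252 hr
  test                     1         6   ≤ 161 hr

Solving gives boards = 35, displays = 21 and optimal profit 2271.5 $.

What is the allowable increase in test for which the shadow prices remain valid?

595

Binding constraints: pick-and-place, test. The basis is B = [[6,2],[1,6]] with det 34.
Per unit increase in test, x* moves by d = (-0.0588, 0.1765).
The basis stays optimal until boards reaches 0; allowable increase = 595 hr.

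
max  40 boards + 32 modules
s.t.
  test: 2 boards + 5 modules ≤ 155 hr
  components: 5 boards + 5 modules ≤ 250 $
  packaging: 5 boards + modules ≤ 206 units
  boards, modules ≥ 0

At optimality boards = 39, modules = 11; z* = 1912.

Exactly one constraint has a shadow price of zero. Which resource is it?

test: 133/155 (slack 22)
components: 250/250 (binding)
packaging: 206/206 (binding)
By complementary slackness, a constraint with positive slack has shadow price 0 → test.

test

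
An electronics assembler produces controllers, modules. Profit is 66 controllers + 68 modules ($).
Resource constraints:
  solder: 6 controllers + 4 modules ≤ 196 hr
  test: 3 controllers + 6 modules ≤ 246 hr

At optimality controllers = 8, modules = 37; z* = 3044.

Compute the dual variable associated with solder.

Check each constraint at x*: solder 196/196 (tight); test 246/246 (tight).
The binding rows give the dual system: 6·y_solder + 3·y_test = 66 and 4·y_solder + 6·y_test = 68.
This yields shadow prices y_solder = 8, y_test = 6.
Shadow price of solder = 8.

8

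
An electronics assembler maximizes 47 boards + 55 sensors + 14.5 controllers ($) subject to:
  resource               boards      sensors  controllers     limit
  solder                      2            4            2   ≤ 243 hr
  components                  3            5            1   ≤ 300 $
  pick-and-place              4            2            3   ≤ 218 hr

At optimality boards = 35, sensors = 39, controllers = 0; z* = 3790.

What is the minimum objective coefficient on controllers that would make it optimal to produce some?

Check each constraint at x*: solder 226/243 (slack 17); components 300/300 (tight); pick-and-place 218/218 (tight).
Slack constraints have shadow price 0 (complementary slackness).
From A_Bᵀ y = c: 3·y_components + 4·y_pick-and-place = 47; 5·y_components + 2·y_pick-and-place = 55.
This yields shadow prices y_components = 9, y_pick-and-place = 5.
controllers enters the basis when its profit ≥ yᵀa₃ = 9·1 + 5·3 = 24.

24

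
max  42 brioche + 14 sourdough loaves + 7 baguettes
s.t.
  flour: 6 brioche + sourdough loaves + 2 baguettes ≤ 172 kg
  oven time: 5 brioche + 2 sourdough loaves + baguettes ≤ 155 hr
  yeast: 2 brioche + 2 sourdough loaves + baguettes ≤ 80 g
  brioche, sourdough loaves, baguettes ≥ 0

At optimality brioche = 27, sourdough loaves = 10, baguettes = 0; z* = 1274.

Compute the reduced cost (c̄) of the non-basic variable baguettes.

At the optimum: flour uses 172 of 172 (binding); oven time uses 155 of 155 (binding); yeast uses 74 of 80 (slack = 6).
Slack constraints have shadow price 0 (complementary slackness).
From A_Bᵀ y = c: 6·y_flour + 5·y_oven time = 42; 1·y_flour + 2·y_oven time = 14.
This yields shadow prices y_flour = 2, y_oven time = 6.
Reduced cost of baguettes: c₃ − yᵀa₃ = 7 − (2·2 + 6·1) = 7 − 10 = -3.

-3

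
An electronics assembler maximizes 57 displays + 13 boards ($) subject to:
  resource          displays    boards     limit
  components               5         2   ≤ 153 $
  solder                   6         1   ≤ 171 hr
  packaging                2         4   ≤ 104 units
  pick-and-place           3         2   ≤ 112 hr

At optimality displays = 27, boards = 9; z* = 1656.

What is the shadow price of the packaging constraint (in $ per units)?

Binding: components and solder. Non-binding: packaging (14 unused), pick-and-place (13 unused).
Slack constraints have shadow price 0 (complementary slackness).
The binding rows give the dual system: 5·y_components + 6·y_solder = 57 and 2·y_components + 1·y_solder = 13.
This yields shadow prices y_components = 3, y_solder = 7.
Shadow price of packaging = 0.

0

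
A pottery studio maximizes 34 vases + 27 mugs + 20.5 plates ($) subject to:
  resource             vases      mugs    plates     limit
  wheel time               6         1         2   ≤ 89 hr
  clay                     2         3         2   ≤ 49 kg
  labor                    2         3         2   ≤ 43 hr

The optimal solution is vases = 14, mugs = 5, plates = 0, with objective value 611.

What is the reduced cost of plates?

-1.5

Check each constraint at x*: wheel time 89/89 (tight); clay 43/49 (slack 6); labor 43/43 (tight).
Slack constraints have shadow price 0 (complementary slackness).
The binding rows give the dual system: 6·y_wheel time + 2·y_labor = 34 and 1·y_wheel time + 3·y_labor = 27.
Solving: y_wheel time = 3, y_labor = 8.
Reduced cost of plates: c₃ − yᵀa₃ = 20.5 − (3·2 + 8·2) = 20.5 − 22 = -1.5.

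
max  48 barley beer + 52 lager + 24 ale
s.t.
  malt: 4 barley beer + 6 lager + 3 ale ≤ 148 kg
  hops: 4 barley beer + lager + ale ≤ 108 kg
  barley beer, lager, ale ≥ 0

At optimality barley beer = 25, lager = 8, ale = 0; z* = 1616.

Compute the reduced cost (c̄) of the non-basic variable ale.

-4

At the optimum: malt uses 148 of 148 (binding); hops uses 108 of 108 (binding).
Dual feasibility on the basic columns requires 4·y_malt + 4·y_hops = 48, 6·y_malt + 1·y_hops = 52.
This yields shadow prices y_malt = 8, y_hops = 4.
Reduced cost of ale: c₃ − yᵀa₃ = 24 − (8·3 + 4·1) = 24 − 28 = -4.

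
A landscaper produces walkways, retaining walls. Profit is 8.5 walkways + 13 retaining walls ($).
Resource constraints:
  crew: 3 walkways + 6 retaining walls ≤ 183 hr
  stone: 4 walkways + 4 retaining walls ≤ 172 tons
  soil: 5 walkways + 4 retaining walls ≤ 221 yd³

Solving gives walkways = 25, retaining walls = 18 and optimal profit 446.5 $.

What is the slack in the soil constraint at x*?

soil used = 5·25 + 4·18 = 197; slack = 221 − 197 = 24.

24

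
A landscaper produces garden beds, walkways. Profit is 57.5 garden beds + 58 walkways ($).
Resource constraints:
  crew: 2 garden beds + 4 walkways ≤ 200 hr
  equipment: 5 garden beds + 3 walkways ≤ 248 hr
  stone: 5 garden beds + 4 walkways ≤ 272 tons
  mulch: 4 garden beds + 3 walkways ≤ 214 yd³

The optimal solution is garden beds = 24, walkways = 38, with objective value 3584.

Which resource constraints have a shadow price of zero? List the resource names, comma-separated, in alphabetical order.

equipment, mulch

crew: 200/200 (binding)
equipment: 234/248 (slack 14)
stone: 272/272 (binding)
mulch: 210/214 (slack 4)
By complementary slackness, a constraint with positive slack has shadow price 0 → equipment, mulch.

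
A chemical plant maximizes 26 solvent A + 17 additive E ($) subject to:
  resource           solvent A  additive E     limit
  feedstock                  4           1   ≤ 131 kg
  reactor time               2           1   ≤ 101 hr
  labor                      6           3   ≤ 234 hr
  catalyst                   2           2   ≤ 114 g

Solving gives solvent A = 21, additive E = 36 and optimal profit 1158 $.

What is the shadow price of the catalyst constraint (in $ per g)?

4

At the optimum: feedstock uses 120 of 131 (slack = 11); reactor time uses 78 of 101 (slack = 23); labor uses 234 of 234 (binding); catalyst uses 114 of 114 (binding).
Slack constraints have shadow price 0 (complementary slackness).
From A_Bᵀ y = c: 6·y_labor + 2·y_catalyst = 26; 3·y_labor + 2·y_catalyst = 17.
→ y_labor = 3 and y_catalyst = 4.
Shadow price of catalyst = 4.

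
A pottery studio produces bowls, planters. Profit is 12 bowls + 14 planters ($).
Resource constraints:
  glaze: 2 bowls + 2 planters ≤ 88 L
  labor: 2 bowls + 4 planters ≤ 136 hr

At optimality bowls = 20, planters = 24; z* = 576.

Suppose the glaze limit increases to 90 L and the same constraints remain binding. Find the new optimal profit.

Both glaze and labor are binding at x*.
From A_Bᵀ y = c: 2·y_glaze + 2·y_labor = 12; 2·y_glaze + 4·y_labor = 14.
This yields shadow prices y_glaze = 5, y_labor = 1.
Δz = y_glaze·Δb = 5 × (2) = 10, so new z* = 576 + 10 = 586.

586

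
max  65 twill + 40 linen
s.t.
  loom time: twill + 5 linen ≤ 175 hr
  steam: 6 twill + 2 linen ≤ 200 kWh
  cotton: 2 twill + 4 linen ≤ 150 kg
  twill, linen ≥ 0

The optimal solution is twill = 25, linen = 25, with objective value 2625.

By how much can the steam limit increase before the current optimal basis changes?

Binding constraints: steam, cotton. The basis is B = [[6,2],[2,4]] with det 20.
Per unit increase in steam, x* moves by d = (0.2, -0.1).
The basis stays optimal until linen reaches 0; allowable increase = 250 kWh.

250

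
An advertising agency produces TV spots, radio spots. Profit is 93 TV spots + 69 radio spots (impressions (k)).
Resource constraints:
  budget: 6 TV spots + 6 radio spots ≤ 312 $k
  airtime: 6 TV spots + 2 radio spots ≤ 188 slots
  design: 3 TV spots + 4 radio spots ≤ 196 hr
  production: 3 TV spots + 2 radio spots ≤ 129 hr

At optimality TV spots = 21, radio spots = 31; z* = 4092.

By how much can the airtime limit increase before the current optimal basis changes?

Binding constraints: budget, airtime. The basis is B = [[6,6],[6,2]] with det -24.
Per unit increase in airtime, x* moves by d = (0.25, -0.25).
The basis stays optimal until production becomes binding; allowable increase = 16 slots.

16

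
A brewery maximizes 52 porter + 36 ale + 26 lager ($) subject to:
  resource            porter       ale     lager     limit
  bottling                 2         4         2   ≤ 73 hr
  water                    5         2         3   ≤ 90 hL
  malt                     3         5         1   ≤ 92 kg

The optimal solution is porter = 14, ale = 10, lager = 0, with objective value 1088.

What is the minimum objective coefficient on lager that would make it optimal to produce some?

28

At the optimum: bottling uses 68 of 73 (slack = 5); water uses 90 of 90 (binding); malt uses 92 of 92 (binding).
Since bottling is not tight, its dual is 0.
Dual feasibility on the basic columns requires 5·y_water + 3·y_malt = 52, 2·y_water + 5·y_malt = 36.
Solving: y_water = 8, y_malt = 4.
lager enters the basis when its profit ≥ yᵀa₃ = 8·3 + 4·1 = 28.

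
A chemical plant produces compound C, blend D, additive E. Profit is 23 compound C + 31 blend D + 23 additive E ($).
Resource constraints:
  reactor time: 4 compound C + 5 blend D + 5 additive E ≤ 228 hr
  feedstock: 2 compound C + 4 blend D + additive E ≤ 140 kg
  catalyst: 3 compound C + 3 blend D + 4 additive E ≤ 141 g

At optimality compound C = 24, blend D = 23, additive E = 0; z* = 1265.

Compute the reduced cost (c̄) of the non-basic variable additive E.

-1

Binding: feedstock and catalyst. Non-binding: reactor time (17 unused).
By complementary slackness, y = 0 for the non-binding constraint.
From A_Bᵀ y = c: 2·y_feedstock + 3·y_catalyst = 23; 4·y_feedstock + 3·y_catalyst = 31.
→ y_feedstock = 4 and y_catalyst = 5.
Reduced cost of additive E: c₃ − yᵀa₃ = 23 − (4·1 + 5·4) = 23 − 24 = -1.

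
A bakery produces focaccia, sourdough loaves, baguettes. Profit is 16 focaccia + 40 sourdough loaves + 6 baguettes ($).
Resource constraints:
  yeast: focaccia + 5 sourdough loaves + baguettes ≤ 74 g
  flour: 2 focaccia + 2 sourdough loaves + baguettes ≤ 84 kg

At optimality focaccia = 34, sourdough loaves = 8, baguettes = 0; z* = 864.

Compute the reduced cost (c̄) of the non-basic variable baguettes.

At the optimum: yeast uses 74 of 74 (binding); flour uses 84 of 84 (binding).
Dual feasibility on the basic columns requires 1·y_yeast + 2·y_flour = 16, 5·y_yeast + 2·y_flour = 40.
This yields shadow prices y_yeast = 6, y_flour = 5.
Reduced cost of baguettes: c₃ − yᵀa₃ = 6 − (6·1 + 5·1) = 6 − 11 = -5.

-5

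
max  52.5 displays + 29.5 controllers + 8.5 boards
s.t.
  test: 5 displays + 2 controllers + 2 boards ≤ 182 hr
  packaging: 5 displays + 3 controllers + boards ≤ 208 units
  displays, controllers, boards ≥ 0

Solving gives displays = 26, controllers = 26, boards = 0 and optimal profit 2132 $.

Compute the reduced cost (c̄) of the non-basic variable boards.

At the optimum: test uses 182 of 182 (binding); packaging uses 208 of 208 (binding).
The binding rows give the dual system: 5·y_test + 5·y_packaging = 52.5 and 2·y_test + 3·y_packaging = 29.5.
This yields shadow prices y_test = 2, y_packaging = 8.5.
Reduced cost of boards: c₃ − yᵀa₃ = 8.5 − (2·2 + 8.5·1) = 8.5 − 12.5 = -4.

-4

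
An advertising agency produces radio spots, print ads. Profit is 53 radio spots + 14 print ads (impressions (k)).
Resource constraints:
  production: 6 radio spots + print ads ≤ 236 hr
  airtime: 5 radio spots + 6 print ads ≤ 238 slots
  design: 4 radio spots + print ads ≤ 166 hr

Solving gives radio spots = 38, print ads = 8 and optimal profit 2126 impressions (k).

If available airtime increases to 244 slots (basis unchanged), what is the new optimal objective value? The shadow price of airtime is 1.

Δb = 6, so new z* = 2126 + (1)·(6) = 2126 + 6 = 2132.

2132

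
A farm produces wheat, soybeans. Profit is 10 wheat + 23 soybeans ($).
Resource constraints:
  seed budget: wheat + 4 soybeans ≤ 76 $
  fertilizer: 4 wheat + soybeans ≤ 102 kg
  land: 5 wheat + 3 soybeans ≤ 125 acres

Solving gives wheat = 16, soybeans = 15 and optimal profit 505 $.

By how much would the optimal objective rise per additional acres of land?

At the optimum: seed budget uses 76 of 76 (binding); fertilizer uses 79 of 102 (slack = 23); land uses 125 of 125 (binding).
Since fertilizer is not tight, its dual is 0.
Dual feasibility on the basic columns requires 1·y_seed budget + 5·y_land = 10, 4·y_seed budget + 3·y_land = 23.
Solving: y_seed budget = 5, y_land = 1.
Shadow price of land = 1.

1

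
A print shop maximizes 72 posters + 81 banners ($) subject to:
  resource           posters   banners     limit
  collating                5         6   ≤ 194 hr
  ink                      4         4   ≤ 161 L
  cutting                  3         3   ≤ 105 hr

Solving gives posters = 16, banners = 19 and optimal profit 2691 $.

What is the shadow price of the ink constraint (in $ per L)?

Binding: collating and cutting. Non-binding: ink (21 unused).
Slack constraints have shadow price 0 (complementary slackness).
The binding rows give the dual system: 5·y_collating + 3·y_cutting = 72 and 6·y_collating + 3·y_cutting = 81.
→ y_collating = 9 and y_cutting = 9.
Shadow price of ink = 0.

0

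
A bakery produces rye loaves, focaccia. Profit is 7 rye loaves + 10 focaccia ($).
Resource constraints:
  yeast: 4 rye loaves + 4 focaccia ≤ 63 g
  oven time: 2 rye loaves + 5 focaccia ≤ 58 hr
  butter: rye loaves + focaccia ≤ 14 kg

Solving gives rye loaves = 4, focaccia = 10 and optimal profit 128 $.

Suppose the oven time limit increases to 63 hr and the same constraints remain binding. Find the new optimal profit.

At the optimum: yeast uses 56 of 63 (slack = 7); oven time uses 58 of 58 (binding); butter uses 14 of 14 (binding).
Since yeast is not tight, its dual is 0.
Dual feasibility on the basic columns requires 2·y_oven time + 1·y_butter = 7, 5·y_oven time + 1·y_butter = 10.
→ y_oven time = 1 and y_butter = 5.
Δz = y_oven time·Δb = 1 × (5) = 5, so new z* = 128 + 5 = 133.

133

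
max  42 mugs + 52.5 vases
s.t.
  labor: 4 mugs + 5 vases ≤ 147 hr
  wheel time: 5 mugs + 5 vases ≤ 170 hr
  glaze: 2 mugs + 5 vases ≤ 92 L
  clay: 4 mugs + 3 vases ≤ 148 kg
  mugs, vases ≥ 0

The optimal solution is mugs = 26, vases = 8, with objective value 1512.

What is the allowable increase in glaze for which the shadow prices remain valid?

9

Binding constraints: wheel time, glaze. The basis is B = [[5,5],[2,5]] with det 15.
Per unit increase in glaze, x* moves by d = (-0.3333, 0.3333).
The basis stays optimal until labor becomes binding; allowable increase = 9 L.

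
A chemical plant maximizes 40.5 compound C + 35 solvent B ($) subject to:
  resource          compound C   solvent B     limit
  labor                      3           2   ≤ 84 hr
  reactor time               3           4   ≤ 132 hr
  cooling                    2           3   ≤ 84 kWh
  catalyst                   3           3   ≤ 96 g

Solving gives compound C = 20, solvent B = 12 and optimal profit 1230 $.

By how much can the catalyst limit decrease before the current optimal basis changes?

12

Binding constraints: labor, catalyst. The basis is B = [[3,2],[3,3]] with det 3.
Per unit decrease in catalyst, x* moves by d = (0.6667, -1).
The basis stays optimal until solvent B reaches 0; allowable decrease = 12 g.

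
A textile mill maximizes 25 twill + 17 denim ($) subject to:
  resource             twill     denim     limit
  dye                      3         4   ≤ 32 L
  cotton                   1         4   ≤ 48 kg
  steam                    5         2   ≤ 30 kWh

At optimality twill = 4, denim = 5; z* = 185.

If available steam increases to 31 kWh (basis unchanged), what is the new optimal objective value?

188.5

Binding: dye and steam. Non-binding: cotton (24 unused).
Slack constraints have shadow price 0 (complementary slackness).
From A_Bᵀ y = c: 3·y_dye + 5·y_steam = 25; 4·y_dye + 2·y_steam = 17.
→ y_dye = 2.5 and y_steam = 3.5.
Δz = y_steam·Δb = 3.5 × (1) = 3.5, so new z* = 185 + 3.5 = 188.5.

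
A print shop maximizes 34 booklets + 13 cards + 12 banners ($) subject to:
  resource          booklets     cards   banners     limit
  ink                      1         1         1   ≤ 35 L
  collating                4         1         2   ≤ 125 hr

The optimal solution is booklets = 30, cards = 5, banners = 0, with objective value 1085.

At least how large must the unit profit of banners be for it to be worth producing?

Check each constraint at x*: ink 35/35 (tight); collating 125/125 (tight).
From A_Bᵀ y = c: 1·y_ink + 4·y_collating = 34; 1·y_ink + 1·y_collating = 13.
→ y_ink = 6 and y_collating = 7.
banners enters the basis when its profit ≥ yᵀa₃ = 6·1 + 7·2 = 20.

20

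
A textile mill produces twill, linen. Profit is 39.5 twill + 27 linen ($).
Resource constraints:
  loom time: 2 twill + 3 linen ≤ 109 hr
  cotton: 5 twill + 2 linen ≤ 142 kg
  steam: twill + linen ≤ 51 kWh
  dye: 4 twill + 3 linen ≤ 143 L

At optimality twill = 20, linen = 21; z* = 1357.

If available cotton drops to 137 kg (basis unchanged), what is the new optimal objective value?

1349.5

Check each constraint at x*: loom time 103/109 (slack 6); cotton 142/142 (tight); steam 41/51 (slack 10); dye 143/143 (tight).
Slack constraints have shadow price 0 (complementary slackness).
From A_Bᵀ y = c: 5·y_cotton + 4·y_dye = 39.5; 2·y_cotton + 3·y_dye = 27.
Solving: y_cotton = 1.5, y_dye = 8.
Δz = y_cotton·Δb = 1.5 × (-5) = -7.5, so new z* = 1357 − 7.5 = 1349.5.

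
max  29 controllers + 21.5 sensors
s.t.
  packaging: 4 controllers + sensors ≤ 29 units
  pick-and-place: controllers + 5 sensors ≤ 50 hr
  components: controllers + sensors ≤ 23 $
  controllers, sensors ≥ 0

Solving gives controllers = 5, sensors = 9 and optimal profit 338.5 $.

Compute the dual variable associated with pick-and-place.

Check each constraint at x*: packaging 29/29 (tight); pick-and-place 50/50 (tight); components 14/23 (slack 9).
By complementary slackness, y = 0 for the non-binding constraint.
From A_Bᵀ y = c: 4·y_packaging + 1·y_pick-and-place = 29; 1·y_packaging + 5·y_pick-and-place = 21.5.
Solving: y_packaging = 6.5, y_pick-and-place = 3.
Shadow price of pick-and-place = 3.

3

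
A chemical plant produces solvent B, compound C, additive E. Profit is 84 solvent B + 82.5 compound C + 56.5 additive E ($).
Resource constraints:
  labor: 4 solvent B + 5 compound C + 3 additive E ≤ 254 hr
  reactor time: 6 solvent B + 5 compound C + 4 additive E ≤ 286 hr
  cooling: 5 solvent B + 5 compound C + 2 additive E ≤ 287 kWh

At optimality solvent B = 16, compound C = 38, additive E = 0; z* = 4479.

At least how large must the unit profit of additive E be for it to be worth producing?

Check each constraint at x*: labor 254/254 (tight); reactor time 286/286 (tight); cooling 270/287 (slack 17).
Slack constraints have shadow price 0 (complementary slackness).
From A_Bᵀ y = c: 4·y_labor + 6·y_reactor time = 84; 5·y_labor + 5·y_reactor time = 82.5.
Solving: y_labor = 7.5, y_reactor time = 9.
additive E enters the basis when its profit ≥ yᵀa₃ = 7.5·3 + 9·4 = 58.5.

58.5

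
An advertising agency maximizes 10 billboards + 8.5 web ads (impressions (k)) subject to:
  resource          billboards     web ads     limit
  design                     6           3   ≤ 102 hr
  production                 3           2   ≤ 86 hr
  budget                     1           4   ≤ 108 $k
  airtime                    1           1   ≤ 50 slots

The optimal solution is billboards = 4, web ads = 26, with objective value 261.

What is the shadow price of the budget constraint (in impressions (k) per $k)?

1

At the optimum: design uses 102 of 102 (binding); production uses 64 of 86 (slack = 22); budget uses 108 of 108 (binding); airtime uses 30 of 50 (slack = 20).
By complementary slackness, y = 0 for the non-binding constraints.
From A_Bᵀ y = c: 6·y_design + 1·y_budget = 10; 3·y_design + 4·y_budget = 8.5.
This yields shadow prices y_design = 1.5, y_budget = 1.
Shadow price of budget = 1.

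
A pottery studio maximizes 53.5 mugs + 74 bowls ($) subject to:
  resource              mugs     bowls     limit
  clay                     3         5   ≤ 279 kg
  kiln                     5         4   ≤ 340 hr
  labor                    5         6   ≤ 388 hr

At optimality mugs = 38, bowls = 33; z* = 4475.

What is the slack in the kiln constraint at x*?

kiln used = 5·38 + 4·33 = 322; slack = 340 − 322 = 18.

18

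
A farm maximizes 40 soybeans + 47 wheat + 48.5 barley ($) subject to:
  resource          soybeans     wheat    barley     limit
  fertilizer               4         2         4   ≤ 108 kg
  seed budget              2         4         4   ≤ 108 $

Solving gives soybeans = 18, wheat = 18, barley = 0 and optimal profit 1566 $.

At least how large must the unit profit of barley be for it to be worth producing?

Both fertilizer and seed budget are binding at x*.
The binding rows give the dual system: 4·y_fertilizer + 2·y_seed budget = 40 and 2·y_fertilizer + 4·y_seed budget = 47.
→ y_fertilizer = 5.5 and y_seed budget = 9.
barley enters the basis when its profit ≥ yᵀa₃ = 5.5·4 + 9·4 = 58.

58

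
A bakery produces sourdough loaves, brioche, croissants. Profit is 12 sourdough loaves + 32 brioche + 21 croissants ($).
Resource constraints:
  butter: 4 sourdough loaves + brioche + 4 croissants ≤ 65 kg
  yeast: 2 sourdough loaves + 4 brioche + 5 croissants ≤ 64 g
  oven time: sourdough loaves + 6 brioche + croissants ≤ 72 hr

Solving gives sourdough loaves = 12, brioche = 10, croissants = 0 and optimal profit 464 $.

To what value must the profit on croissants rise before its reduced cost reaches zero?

At the optimum: butter uses 58 of 65 (slack = 7); yeast uses 64 of 64 (binding); oven time uses 72 of 72 (binding).
Since butter is not tight, its dual is 0.
From A_Bᵀ y = c: 2·y_yeast + 1·y_oven time = 12; 4·y_yeast + 6·y_oven time = 32.
→ y_yeast = 5 and y_oven time = 2.
croissants enters the basis when its profit ≥ yᵀa₃ = 5·5 + 2·1 = 27.

27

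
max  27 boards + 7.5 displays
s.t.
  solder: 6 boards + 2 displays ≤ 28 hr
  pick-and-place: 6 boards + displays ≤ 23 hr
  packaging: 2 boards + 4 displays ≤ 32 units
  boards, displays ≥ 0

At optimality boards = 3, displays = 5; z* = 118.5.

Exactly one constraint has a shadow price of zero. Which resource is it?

packaging

solder: 28/28 (binding)
pick-and-place: 23/23 (binding)
packaging: 26/32 (slack 6)
By complementary slackness, a constraint with positive slack has shadow price 0 → packaging.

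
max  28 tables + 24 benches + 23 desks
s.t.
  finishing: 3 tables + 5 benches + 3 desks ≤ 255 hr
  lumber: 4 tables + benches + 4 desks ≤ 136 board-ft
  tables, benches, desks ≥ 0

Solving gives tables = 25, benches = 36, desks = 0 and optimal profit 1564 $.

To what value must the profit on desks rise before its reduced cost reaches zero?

At the optimum: finishing uses 255 of 255 (binding); lumber uses 136 of 136 (binding).
The binding rows give the dual system: 3·y_finishing + 4·y_lumber = 28 and 5·y_finishing + 1·y_lumber = 24.
This yields shadow prices y_finishing = 4, y_lumber = 4.
desks enters the basis when its profit ≥ yᵀa₃ = 4·3 + 4·4 = 28.

28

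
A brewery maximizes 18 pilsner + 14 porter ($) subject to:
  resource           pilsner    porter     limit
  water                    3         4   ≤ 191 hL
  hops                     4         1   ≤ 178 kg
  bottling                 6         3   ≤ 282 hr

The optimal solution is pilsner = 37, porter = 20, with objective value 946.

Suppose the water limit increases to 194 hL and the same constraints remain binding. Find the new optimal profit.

Check each constraint at x*: water 191/191 (tight); hops 168/178 (slack 10); bottling 282/282 (tight).
Since hops is not tight, its dual is 0.
Dual feasibility on the basic columns requires 3·y_water + 6·y_bottling = 18, 4·y_water + 3·y_bottling = 14.
→ y_water = 2 and y_bottling = 2.
Δz = y_water·Δb = 2 × (3) = 6, so new z* = 946 + 6 = 952.

952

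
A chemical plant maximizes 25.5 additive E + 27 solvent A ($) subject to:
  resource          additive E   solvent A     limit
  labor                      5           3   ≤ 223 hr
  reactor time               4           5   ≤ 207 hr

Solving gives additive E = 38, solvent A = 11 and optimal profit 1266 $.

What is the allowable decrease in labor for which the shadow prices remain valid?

98.8

Binding constraints: labor, reactor time. The basis is B = [[5,3],[4,5]] with det 13.
Per unit decrease in labor, x* moves by d = (-0.3846, 0.3077).
The basis stays optimal until additive E reaches 0; allowable decrease = 98.8 hr.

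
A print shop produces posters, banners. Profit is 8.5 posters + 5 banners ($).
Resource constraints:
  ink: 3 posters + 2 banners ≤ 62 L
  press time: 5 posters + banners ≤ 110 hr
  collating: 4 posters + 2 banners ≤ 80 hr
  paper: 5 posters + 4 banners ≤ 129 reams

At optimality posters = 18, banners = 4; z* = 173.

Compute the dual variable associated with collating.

Binding: ink and collating. Non-binding: press time (16 unused), paper (23 unused).
By complementary slackness, y = 0 for the non-binding constraints.
The binding rows give the dual system: 3·y_ink + 4·y_collating = 8.5 and 2·y_ink + 2·y_collating = 5.
→ y_ink = 1.5 and y_collating = 1.
Shadow price of collating = 1.

1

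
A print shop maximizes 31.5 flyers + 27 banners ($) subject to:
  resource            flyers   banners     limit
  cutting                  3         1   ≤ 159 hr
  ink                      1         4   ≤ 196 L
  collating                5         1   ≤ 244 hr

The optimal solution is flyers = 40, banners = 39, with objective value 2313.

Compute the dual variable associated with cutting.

9

Binding: cutting and ink. Non-binding: collating (5 unused).
By complementary slackness, y = 0 for the non-binding constraint.
The binding rows give the dual system: 3·y_cutting + 1·y_ink = 31.5 and 1·y_cutting + 4·y_ink = 27.
This yields shadow prices y_cutting = 9, y_ink = 4.5.
Shadow price of cutting = 9.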